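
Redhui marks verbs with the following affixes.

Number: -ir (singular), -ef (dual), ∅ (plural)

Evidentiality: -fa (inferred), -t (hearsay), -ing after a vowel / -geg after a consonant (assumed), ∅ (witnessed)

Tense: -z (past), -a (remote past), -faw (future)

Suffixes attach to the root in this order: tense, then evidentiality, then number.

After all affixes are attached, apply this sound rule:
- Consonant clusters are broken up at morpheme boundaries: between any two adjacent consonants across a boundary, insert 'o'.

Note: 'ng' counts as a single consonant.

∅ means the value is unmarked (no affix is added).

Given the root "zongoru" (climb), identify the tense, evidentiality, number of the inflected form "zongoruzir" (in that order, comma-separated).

Segment: zongoru-z-ir.
tense: -z → past.
evidentiality: ∅ → witnessed.
number: -ir → singular.

past, witnessed, singular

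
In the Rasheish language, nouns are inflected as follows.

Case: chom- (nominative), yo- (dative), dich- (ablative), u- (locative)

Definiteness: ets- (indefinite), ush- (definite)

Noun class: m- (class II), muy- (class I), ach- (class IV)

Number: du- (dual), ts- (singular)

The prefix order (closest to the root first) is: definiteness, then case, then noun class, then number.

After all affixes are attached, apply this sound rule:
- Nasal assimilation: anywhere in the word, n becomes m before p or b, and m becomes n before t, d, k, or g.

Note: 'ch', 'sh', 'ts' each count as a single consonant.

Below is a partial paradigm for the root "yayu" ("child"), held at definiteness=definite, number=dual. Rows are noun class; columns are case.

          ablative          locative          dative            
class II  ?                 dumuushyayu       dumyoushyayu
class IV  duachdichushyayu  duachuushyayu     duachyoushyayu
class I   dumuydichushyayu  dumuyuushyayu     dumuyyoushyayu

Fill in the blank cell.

dundichushyayu

Attach definiteness definite ush- → ushyayu.
Attach case ablative dich- → dichushyayu.
Attach noun class class II m- → mdichushyayu.
Attach number dual du- → dumdichushyayu.
Apply nasal assimilation: dumdichushyayu → dundichushyayu.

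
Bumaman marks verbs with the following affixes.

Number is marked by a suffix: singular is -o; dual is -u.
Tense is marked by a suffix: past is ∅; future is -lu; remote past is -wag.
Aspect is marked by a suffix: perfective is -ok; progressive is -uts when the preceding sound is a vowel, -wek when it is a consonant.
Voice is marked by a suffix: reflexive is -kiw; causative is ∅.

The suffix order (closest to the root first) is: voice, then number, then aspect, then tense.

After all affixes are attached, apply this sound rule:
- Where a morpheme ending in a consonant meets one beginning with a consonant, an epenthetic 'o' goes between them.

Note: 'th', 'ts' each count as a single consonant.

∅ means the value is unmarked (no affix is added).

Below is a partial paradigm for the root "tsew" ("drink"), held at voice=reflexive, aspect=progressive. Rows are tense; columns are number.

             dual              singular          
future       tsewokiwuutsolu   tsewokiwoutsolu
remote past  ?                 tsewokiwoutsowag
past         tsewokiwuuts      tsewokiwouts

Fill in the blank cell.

Attach voice reflexive -kiw → tsewkiw.
Attach number dual -u → tsewkiwu.
Attach aspect progressive -uts (after vowel 'u') → tsewkiwuuts.
Attach tense remote past -wag → tsewkiwuutswag.
Apply epenthesis: tsewkiwuutswag → tsewokiwuutsowag.

tsewokiwuutsowag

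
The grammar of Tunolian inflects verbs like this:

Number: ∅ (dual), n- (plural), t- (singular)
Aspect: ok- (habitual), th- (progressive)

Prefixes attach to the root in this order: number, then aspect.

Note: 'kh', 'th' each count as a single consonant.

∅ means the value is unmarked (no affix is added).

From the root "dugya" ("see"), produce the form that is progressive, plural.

thndugya

Attach number plural n- → ndugya.
Attach aspect progressive th- → thndugya.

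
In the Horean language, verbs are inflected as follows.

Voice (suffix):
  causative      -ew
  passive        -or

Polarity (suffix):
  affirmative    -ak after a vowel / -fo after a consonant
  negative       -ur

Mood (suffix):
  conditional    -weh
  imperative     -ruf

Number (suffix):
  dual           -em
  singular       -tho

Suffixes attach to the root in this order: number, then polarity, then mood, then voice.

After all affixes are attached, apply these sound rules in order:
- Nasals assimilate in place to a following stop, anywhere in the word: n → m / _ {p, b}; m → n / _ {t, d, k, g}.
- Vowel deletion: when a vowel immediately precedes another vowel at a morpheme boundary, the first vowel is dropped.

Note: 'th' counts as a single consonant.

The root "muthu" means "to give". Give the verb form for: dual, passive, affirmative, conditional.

Attach number dual -em → muthuem.
Attach polarity affirmative -fo (after consonant 'm') → muthuemfo.
Attach mood conditional -weh → muthuemfoweh.
Attach voice passive -or → muthuemfowehor.
Nasal assimilation: no change.
Apply vowel deletion: muthuemfowehor → muthemfowehor.

muthemfowehor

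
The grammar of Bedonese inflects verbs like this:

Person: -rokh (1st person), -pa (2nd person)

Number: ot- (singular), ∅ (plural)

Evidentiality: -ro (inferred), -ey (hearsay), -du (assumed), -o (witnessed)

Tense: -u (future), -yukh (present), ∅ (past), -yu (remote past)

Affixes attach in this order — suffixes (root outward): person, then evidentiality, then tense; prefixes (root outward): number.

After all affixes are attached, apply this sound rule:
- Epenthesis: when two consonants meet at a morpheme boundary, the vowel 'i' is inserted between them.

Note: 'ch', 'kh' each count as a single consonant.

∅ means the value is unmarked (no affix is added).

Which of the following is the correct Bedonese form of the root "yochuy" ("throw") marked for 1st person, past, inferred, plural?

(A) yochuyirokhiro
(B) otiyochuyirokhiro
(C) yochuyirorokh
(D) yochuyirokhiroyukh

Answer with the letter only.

A

Attach person 1st person -rokh → yochuyrokh.
number = plural: zero marking, form stays yochuyrokh.
Attach evidentiality inferred -ro → yochuyrokhro.
tense = past: zero marking, form stays yochuyrokhro.
Apply epenthesis: yochuyrokhro → yochuyirokhiro.
So the correct form is yochuyirokhiro, option (A).
(B) otiyochuyirokhiro is wrong: it uses singular instead of plural for number.
(D) yochuyirokhiroyukh is wrong: it uses present instead of past for tense.
(C) yochuyirorokh is wrong: it has the affixes in the wrong order.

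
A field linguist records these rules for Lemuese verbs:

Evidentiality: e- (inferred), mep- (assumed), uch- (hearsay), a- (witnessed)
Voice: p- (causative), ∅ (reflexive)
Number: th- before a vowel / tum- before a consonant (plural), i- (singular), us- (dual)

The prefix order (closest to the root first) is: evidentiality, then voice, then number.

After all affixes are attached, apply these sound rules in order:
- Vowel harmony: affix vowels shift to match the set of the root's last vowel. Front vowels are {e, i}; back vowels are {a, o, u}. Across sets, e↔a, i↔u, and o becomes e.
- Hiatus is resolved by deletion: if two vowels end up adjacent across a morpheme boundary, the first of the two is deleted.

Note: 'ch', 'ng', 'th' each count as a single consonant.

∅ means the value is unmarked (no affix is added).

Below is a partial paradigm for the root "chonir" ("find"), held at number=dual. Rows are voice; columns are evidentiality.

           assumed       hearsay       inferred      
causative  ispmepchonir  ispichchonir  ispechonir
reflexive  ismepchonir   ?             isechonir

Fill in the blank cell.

isichchonir

Attach evidentiality hearsay uch- → uchchonir.
voice = reflexive: zero marking, form stays uchchonir.
Attach number dual us- → usuchchonir.
Apply vowel harmony: usuchchonir → isichchonir.
Vowel deletion: no change.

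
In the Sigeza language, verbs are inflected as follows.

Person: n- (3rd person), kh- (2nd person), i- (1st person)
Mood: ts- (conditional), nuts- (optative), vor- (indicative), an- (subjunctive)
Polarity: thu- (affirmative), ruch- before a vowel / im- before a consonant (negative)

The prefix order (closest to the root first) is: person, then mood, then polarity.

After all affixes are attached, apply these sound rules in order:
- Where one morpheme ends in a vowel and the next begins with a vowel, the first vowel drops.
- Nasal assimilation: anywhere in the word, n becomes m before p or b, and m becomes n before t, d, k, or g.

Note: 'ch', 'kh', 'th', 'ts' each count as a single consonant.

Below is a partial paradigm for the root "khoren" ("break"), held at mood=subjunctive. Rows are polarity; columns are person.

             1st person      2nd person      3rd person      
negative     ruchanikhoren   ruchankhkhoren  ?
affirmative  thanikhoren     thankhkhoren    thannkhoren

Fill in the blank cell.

Attach person 3rd person n- → nkhoren.
Attach mood subjunctive an- → annkhoren.
Attach polarity negative ruch- (before vowel 'a') → ruchannkhoren.
Vowel deletion: no change.
Nasal assimilation: no change.

ruchannkhoren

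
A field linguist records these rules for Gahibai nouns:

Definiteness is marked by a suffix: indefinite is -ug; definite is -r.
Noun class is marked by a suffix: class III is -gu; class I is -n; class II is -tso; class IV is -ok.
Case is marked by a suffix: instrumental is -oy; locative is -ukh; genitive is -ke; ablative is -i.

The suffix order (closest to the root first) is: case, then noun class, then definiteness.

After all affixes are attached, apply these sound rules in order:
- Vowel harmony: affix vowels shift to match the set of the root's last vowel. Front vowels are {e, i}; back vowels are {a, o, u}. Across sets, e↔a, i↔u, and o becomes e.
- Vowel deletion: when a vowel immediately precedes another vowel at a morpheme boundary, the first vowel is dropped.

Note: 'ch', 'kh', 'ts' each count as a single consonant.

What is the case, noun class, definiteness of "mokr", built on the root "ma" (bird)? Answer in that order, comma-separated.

Segment: ma-i-ok-r.
case: -i → ablative.
noun class: -ok → class IV.
definiteness: -r → definite.

ablative, class IV, definite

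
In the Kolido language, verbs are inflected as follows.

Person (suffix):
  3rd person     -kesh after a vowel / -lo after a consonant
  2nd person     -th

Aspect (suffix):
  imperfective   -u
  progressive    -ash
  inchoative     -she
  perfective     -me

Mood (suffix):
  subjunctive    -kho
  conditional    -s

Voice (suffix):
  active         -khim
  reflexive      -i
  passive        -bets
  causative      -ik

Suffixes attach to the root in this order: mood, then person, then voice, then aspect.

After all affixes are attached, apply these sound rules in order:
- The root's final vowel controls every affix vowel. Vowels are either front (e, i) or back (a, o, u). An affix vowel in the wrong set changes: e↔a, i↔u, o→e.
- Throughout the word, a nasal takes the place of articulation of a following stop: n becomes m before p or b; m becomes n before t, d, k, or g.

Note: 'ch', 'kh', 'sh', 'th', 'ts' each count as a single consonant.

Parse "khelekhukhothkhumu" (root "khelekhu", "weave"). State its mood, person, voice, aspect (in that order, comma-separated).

subjunctive, 2nd person, active, imperfective

Segment: khelekhu-kho-th-khim-u.
mood: -kho → subjunctive.
person: -th → 2nd person.
voice: -khim → active.
aspect: -u → imperfective.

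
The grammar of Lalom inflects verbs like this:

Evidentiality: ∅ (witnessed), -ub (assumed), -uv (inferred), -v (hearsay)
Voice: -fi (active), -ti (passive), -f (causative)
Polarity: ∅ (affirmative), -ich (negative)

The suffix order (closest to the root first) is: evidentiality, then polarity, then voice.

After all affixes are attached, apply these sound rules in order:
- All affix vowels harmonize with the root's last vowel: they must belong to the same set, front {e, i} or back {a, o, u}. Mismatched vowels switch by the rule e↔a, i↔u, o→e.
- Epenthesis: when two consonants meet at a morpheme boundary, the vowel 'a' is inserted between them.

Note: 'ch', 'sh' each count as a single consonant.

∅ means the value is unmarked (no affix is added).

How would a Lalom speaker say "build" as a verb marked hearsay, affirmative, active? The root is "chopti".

Attach evidentiality hearsay -v → choptiv.
polarity = affirmative: zero marking, form stays choptiv.
Attach voice active -fi → choptivfi.
Vowel harmony: no change.
Apply epenthesis: choptivfi → choptivafi.

choptivafi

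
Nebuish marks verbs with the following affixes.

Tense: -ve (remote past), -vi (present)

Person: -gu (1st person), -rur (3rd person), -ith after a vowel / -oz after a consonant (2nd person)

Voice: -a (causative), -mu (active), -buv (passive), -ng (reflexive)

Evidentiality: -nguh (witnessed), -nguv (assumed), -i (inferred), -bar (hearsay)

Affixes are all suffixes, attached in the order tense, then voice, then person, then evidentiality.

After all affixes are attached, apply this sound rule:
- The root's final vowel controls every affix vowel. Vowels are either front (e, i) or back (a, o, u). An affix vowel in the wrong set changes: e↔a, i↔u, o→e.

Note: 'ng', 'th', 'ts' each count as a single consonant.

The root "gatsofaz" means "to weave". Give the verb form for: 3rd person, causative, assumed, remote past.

gatsofazvaarurnguv

Attach tense remote past -ve → gatsofazve.
Attach voice causative -a → gatsofazvea.
Attach person 3rd person -rur → gatsofazvearur.
Attach evidentiality assumed -nguv → gatsofazvearurnguv.
Apply vowel harmony: gatsofazvearurnguv → gatsofazvaarurnguv.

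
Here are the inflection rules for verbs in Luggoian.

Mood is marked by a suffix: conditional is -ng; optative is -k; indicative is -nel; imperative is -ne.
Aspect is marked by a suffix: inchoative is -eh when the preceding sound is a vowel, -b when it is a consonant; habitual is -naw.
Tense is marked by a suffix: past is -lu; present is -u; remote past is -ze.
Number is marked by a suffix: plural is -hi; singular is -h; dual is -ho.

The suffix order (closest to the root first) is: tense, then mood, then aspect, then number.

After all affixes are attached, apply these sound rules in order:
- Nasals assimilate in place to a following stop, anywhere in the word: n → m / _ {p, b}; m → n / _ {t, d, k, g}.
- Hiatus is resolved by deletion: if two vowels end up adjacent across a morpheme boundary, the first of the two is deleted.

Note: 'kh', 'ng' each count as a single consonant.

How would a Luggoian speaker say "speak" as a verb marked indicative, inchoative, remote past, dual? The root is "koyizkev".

Attach tense remote past -ze → koyizkevze.
Attach mood indicative -nel → koyizkevzenel.
Attach aspect inchoative -b (after consonant 'l') → koyizkevzenelb.
Attach number dual -ho → koyizkevzenelbho.
Nasal assimilation: no change.
Vowel deletion: no change.

koyizkevzenelbho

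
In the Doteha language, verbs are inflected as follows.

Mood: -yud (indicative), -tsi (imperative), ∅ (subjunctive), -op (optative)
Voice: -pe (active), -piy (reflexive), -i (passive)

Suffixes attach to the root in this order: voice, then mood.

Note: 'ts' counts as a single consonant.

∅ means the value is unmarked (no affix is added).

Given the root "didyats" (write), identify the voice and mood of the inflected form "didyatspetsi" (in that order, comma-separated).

Segment: didyats-pe-tsi.
voice: -pe → active.
mood: -tsi → imperative.

active, imperative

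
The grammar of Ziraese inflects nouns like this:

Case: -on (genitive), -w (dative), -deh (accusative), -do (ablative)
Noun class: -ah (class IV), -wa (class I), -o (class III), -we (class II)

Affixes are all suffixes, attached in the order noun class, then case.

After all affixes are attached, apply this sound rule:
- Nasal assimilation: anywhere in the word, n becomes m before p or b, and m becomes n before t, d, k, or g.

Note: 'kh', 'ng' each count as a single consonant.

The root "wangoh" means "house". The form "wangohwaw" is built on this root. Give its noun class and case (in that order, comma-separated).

class I, dative

Segment: wangoh-wa-w.
noun class: -wa → class I.
case: -w → dative.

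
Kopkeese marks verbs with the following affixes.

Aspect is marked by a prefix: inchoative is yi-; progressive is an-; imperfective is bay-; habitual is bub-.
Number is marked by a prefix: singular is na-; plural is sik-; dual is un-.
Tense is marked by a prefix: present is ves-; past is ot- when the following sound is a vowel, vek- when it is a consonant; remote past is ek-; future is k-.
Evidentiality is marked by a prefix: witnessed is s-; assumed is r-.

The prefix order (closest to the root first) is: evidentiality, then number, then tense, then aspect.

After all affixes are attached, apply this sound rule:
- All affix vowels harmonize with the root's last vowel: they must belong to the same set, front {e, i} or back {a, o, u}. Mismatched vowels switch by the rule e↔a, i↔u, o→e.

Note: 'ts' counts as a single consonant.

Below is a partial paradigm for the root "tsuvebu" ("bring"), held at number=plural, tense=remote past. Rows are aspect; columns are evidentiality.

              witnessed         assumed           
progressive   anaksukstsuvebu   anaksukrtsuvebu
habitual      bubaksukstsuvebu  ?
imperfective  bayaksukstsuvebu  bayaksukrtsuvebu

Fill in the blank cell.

bubaksukrtsuvebu

Attach evidentiality assumed r- → rtsuvebu.
Attach number plural sik- → sikrtsuvebu.
Attach tense remote past ek- → eksikrtsuvebu.
Attach aspect habitual bub- → bubeksikrtsuvebu.
Apply vowel harmony: bubeksikrtsuvebu → bubaksukrtsuvebu.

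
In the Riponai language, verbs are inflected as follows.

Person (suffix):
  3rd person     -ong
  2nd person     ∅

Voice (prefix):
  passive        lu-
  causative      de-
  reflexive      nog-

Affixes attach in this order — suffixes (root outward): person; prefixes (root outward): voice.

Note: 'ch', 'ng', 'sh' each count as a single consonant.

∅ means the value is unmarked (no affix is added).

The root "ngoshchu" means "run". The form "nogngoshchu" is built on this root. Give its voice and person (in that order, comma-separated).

reflexive, 2nd person

Segment: nog-ngoshchu.
voice: nog- → reflexive.
person: ∅ → 2nd person.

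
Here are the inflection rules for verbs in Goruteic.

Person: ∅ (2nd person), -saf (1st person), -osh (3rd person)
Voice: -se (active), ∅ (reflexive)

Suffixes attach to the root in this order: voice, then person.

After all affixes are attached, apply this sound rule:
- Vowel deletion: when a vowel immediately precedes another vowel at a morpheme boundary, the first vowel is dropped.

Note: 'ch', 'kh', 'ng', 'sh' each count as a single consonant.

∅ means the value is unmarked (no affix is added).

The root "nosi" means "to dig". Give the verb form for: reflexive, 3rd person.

voice = reflexive: zero marking, form stays nosi.
Attach person 3rd person -osh → nosiosh.
Apply vowel deletion: nosiosh → nososh.

nososh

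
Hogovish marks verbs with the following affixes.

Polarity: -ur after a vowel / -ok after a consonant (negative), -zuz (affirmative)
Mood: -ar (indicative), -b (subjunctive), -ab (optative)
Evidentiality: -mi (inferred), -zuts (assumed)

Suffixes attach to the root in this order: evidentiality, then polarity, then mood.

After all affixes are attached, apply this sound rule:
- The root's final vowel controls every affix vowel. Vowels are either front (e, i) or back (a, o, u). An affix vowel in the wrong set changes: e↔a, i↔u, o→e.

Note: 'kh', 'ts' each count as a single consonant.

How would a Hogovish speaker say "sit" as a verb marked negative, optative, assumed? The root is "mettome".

mettomezitsekeb

Attach evidentiality assumed -zuts → mettomezuts.
Attach polarity negative -ok (after consonant 'ts') → mettomezutsok.
Attach mood optative -ab → mettomezutsokab.
Apply vowel harmony: mettomezutsokab → mettomezitsekeb.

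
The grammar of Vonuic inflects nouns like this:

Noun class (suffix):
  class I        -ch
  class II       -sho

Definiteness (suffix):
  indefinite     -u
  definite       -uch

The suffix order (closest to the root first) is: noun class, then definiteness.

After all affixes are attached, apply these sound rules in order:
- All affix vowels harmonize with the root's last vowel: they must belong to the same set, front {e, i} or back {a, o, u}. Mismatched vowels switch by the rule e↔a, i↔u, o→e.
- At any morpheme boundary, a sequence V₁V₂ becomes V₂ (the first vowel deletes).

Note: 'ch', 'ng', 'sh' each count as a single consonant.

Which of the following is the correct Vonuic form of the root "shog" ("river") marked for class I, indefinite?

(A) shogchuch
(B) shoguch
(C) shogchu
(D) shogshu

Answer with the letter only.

C

Attach noun class class I -ch → shogch.
Attach definiteness indefinite -u → shogchu.
Vowel harmony: no change.
Vowel deletion: no change.
So the correct form is shogchu, option (C).
(B) shoguch is wrong: it has the affixes in the wrong order.
(D) shogshu is wrong: it uses class II instead of class I for noun class.
(A) shogchuch is wrong: it uses definite instead of indefinite for definiteness.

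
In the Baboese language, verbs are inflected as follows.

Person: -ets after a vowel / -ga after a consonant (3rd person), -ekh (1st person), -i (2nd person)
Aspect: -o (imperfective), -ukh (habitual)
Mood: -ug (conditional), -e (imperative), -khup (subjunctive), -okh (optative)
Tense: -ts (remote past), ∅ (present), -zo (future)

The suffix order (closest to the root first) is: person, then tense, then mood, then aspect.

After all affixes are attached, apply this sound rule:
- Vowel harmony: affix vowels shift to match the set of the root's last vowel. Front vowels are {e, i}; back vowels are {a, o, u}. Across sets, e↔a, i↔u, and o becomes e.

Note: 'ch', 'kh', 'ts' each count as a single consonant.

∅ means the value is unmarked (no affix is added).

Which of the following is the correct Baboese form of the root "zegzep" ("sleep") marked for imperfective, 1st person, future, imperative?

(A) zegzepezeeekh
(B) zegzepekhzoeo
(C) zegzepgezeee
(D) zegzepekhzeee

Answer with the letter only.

D

Attach person 1st person -ekh → zegzepekh.
Attach tense future -zo → zegzepekhzo.
Attach mood imperative -e → zegzepekhzoe.
Attach aspect imperfective -o → zegzepekhzoeo.
Apply vowel harmony: zegzepekhzoeo → zegzepekhzeee.
So the correct form is zegzepekhzeee, option (D).
(C) zegzepgezeee is wrong: it uses 3rd person instead of 1st person for person.
(A) zegzepezeeekh is wrong: it has the affixes in the wrong order.
(B) zegzepekhzoeo is wrong: it fails to apply the sound rule(s).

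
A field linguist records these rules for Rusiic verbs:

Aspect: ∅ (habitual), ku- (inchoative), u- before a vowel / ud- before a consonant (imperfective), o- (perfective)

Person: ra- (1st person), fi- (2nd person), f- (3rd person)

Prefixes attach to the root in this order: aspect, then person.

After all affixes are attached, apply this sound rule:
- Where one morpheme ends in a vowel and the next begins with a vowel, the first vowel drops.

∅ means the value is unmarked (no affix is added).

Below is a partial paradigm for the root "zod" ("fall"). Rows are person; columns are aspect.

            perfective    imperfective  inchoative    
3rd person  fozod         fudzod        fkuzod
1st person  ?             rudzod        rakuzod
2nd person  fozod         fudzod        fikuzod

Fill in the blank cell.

rozod

Attach aspect perfective o- → ozod.
Attach person 1st person ra- → raozod.
Apply vowel deletion: raozod → rozod.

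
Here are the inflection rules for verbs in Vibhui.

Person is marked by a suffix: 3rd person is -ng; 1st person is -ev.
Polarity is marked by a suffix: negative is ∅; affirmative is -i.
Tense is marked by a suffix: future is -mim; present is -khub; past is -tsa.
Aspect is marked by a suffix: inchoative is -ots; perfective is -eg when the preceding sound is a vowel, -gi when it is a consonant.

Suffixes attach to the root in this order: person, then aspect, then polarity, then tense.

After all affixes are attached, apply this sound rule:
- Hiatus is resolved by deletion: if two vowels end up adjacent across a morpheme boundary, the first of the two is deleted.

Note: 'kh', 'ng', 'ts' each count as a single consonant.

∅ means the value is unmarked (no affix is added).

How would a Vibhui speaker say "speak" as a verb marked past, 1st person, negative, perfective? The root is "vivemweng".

vivemwengevgitsa

Attach person 1st person -ev → vivemwengev.
Attach aspect perfective -gi (after consonant 'v') → vivemwengevgi.
polarity = negative: zero marking, form stays vivemwengevgi.
Attach tense past -tsa → vivemwengevgitsa.
Vowel deletion: no change.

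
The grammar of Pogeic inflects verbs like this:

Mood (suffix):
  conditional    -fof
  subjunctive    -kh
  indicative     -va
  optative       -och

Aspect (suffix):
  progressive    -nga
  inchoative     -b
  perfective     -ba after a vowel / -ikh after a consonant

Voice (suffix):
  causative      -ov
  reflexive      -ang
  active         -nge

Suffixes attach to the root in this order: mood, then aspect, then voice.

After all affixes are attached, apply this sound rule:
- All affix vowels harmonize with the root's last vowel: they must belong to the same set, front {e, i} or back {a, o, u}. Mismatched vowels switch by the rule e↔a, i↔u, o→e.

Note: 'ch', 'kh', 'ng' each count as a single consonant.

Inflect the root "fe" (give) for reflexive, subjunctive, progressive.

fekhngeeng

Attach mood subjunctive -kh → fekh.
Attach aspect progressive -nga → fekhnga.
Attach voice reflexive -ang → fekhngaang.
Apply vowel harmony: fekhngaang → fekhngeeng.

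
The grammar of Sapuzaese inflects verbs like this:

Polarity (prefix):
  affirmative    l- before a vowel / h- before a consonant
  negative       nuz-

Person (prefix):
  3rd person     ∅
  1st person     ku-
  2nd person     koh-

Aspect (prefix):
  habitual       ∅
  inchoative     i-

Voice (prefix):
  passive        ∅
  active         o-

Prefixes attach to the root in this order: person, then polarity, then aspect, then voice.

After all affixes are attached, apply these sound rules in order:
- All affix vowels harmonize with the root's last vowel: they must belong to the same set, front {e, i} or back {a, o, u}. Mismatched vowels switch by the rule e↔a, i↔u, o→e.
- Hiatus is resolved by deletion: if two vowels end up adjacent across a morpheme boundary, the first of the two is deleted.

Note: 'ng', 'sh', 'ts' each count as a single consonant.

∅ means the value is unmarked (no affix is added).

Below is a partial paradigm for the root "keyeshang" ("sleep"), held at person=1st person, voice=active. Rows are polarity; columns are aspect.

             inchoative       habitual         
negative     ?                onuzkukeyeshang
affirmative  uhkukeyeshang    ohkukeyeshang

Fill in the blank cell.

Attach person 1st person ku- → kukeyeshang.
Attach polarity negative nuz- → nuzkukeyeshang.
Attach aspect inchoative i- → inuzkukeyeshang.
Attach voice active o- → oinuzkukeyeshang.
Apply vowel harmony: oinuzkukeyeshang → ounuzkukeyeshang.
Apply vowel deletion: ounuzkukeyeshang → unuzkukeyeshang.

unuzkukeyeshang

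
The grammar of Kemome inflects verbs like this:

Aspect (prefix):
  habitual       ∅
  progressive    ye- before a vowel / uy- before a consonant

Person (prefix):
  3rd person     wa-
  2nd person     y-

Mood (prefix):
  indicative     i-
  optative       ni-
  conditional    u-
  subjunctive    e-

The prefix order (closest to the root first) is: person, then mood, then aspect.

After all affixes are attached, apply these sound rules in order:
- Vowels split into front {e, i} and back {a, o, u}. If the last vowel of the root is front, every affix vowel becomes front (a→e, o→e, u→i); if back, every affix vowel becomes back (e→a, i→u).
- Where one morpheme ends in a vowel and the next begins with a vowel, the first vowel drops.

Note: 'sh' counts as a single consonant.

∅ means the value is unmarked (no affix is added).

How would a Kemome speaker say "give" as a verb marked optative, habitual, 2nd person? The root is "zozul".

Attach person 2nd person y- → yzozul.
Attach mood optative ni- → niyzozul.
aspect = habitual: zero marking, form stays niyzozul.
Apply vowel harmony: niyzozul → nuyzozul.
Vowel deletion: no change.

nuyzozul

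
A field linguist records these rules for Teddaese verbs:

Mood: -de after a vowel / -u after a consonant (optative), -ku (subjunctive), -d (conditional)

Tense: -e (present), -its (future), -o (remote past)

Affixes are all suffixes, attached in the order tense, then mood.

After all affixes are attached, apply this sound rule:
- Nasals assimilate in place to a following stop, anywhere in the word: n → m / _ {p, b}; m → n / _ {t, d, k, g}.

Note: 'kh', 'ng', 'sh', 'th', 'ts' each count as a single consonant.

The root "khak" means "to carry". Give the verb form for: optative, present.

khakede

Attach tense present -e → khake.
Attach mood optative -de (after vowel 'e') → khakede.
Nasal assimilation: no change.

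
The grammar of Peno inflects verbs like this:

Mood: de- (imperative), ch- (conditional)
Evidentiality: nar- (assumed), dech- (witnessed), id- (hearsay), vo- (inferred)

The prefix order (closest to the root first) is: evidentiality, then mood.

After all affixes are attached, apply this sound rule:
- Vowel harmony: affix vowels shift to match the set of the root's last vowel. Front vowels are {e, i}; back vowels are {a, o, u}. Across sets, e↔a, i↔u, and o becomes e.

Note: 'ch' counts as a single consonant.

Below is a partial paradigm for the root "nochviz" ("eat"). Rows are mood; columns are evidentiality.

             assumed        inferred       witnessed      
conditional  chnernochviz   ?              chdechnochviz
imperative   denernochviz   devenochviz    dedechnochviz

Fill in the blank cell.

Attach evidentiality inferred vo- → vonochviz.
Attach mood conditional ch- → chvonochviz.
Apply vowel harmony: chvonochviz → chvenochviz.

chvenochviz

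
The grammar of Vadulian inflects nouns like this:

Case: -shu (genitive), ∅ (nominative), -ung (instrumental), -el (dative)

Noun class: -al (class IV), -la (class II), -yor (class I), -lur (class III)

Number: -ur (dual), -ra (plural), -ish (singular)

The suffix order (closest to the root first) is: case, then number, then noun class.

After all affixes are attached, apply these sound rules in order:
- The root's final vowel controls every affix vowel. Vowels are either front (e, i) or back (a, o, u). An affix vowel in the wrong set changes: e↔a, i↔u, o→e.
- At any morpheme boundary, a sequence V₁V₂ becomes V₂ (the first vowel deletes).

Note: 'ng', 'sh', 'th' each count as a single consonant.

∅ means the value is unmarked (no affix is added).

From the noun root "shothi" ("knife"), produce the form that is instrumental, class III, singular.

shothingishlir

Attach case instrumental -ung → shothiung.
Attach number singular -ish → shothiungish.
Attach noun class class III -lur → shothiungishlur.
Apply vowel harmony: shothiungishlur → shothiingishlir.
Apply vowel deletion: shothiingishlir → shothingishlir.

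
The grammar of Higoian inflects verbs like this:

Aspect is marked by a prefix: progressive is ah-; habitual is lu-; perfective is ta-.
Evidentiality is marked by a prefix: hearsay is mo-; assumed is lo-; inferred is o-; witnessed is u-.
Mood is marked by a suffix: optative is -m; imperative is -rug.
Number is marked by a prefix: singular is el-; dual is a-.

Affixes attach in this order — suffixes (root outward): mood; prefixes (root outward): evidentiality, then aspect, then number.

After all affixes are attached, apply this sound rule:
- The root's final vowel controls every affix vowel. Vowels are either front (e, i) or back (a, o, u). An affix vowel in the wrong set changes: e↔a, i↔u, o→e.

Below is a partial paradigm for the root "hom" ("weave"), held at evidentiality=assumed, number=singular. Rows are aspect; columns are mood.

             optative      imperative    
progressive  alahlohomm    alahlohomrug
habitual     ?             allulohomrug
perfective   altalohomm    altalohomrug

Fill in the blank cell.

Attach mood optative -m → homm.
Attach evidentiality assumed lo- → lohomm.
Attach aspect habitual lu- → lulohomm.
Attach number singular el- → ellulohomm.
Apply vowel harmony: ellulohomm → allulohomm.

allulohomm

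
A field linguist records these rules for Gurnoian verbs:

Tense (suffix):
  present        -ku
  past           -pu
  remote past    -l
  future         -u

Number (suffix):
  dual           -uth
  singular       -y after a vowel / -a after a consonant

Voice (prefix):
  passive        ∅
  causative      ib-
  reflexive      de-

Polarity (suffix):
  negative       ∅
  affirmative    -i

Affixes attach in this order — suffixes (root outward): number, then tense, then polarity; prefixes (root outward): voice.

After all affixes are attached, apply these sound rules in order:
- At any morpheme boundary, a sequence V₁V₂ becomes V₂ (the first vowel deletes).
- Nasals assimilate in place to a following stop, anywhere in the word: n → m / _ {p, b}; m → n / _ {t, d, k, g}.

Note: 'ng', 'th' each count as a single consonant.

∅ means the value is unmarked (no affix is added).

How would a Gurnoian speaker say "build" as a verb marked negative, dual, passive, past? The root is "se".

suthpu

Attach number dual -uth → seuth.
Attach tense past -pu → seuthpu.
voice = passive: zero marking, form stays seuthpu.
polarity = negative: zero marking, form stays seuthpu.
Apply vowel deletion: seuthpu → suthpu.
Nasal assimilation: no change.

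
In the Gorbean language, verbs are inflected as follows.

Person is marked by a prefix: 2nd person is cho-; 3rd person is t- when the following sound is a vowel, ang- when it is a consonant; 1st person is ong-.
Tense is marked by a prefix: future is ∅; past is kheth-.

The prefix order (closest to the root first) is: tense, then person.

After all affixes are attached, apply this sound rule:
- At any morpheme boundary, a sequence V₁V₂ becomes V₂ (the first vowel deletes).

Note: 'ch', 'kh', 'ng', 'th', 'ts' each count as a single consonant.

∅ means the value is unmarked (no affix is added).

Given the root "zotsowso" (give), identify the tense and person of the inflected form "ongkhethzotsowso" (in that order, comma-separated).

past, 1st person

Segment: ong-kheth-zotsowso.
tense: kheth- → past.
person: ong- → 1st person.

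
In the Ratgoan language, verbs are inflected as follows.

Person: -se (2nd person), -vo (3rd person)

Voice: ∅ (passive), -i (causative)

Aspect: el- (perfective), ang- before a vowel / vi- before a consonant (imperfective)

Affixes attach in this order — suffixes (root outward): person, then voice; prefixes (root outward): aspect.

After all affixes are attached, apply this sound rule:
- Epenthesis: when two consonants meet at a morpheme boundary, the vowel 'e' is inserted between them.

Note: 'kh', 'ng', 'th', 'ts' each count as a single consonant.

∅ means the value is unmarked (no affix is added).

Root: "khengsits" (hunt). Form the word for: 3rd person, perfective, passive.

elekhengsitsevo

Attach aspect perfective el- → elkhengsits.
Attach person 3rd person -vo → elkhengsitsvo.
voice = passive: zero marking, form stays elkhengsitsvo.
Apply epenthesis: elkhengsitsvo → elekhengsitsevo.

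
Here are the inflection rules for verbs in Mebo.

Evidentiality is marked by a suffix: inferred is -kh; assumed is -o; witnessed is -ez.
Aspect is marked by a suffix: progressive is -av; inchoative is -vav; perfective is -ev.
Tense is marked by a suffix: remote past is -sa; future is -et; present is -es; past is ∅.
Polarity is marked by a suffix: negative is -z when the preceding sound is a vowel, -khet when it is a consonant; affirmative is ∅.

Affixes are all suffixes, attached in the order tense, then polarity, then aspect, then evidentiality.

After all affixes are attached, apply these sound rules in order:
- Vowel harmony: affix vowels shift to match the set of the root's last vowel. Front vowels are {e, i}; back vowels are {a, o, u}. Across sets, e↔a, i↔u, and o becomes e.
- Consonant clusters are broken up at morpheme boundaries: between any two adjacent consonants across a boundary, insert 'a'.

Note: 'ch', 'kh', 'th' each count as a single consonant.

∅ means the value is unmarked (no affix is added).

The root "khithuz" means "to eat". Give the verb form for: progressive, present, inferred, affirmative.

Attach tense present -es → khithuzes.
polarity = affirmative: zero marking, form stays khithuzes.
Attach aspect progressive -av → khithuzesav.
Attach evidentiality inferred -kh → khithuzesavkh.
Apply vowel harmony: khithuzesavkh → khithuzasavkh.
Apply epenthesis: khithuzasavkh → khithuzasavakh.

khithuzasavakh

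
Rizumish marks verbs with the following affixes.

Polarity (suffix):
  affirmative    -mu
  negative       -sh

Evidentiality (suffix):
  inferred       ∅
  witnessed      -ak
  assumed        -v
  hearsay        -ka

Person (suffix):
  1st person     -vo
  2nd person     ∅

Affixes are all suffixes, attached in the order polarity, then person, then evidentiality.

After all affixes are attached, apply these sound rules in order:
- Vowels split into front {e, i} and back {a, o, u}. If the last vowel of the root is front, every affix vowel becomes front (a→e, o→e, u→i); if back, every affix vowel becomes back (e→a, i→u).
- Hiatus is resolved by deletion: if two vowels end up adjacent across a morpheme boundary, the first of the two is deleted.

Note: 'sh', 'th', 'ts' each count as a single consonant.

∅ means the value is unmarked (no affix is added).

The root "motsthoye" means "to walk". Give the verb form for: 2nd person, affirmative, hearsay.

Attach polarity affirmative -mu → motsthoyemu.
person = 2nd person: zero marking, form stays motsthoyemu.
Attach evidentiality hearsay -ka → motsthoyemuka.
Apply vowel harmony: motsthoyemuka → motsthoyemike.
Vowel deletion: no change.

motsthoyemike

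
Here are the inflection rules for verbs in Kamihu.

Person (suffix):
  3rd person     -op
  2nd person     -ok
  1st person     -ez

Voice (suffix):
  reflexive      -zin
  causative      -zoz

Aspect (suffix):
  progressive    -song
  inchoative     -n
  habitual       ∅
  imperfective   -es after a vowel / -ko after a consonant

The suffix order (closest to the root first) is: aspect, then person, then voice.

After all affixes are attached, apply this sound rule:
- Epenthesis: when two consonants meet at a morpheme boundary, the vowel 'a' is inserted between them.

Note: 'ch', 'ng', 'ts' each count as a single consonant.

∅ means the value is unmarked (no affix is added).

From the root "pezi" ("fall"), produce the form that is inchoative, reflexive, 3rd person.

pezinopazin

Attach aspect inchoative -n → pezin.
Attach person 3rd person -op → pezinop.
Attach voice reflexive -zin → pezinopzin.
Apply epenthesis: pezinopzin → pezinopazin.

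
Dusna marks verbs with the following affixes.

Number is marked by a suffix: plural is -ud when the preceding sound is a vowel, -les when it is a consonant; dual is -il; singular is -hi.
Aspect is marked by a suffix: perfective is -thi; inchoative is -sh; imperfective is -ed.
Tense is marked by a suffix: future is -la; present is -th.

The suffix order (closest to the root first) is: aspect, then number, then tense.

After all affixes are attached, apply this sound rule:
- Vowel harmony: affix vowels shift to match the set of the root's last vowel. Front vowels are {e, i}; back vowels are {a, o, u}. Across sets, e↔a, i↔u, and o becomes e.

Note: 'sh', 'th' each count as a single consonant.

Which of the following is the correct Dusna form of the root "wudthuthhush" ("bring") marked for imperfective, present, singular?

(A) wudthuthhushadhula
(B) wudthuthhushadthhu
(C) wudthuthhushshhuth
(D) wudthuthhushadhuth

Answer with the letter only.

D

Attach aspect imperfective -ed → wudthuthhushed.
Attach number singular -hi → wudthuthhushedhi.
Attach tense present -th → wudthuthhushedhith.
Apply vowel harmony: wudthuthhushedhith → wudthuthhushadhuth.
So the correct form is wudthuthhushadhuth, option (D).
(B) wudthuthhushadthhu is wrong: it has the affixes in the wrong order.
(A) wudthuthhushadhula is wrong: it uses future instead of present for tense.
(C) wudthuthhushshhuth is wrong: it uses inchoative instead of imperfective for aspect.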